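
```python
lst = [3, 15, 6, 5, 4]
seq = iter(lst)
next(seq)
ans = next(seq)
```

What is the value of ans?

Step 1: Create iterator over [3, 15, 6, 5, 4].
Step 2: next() consumes 3.
Step 3: next() returns 15.
Therefore ans = 15.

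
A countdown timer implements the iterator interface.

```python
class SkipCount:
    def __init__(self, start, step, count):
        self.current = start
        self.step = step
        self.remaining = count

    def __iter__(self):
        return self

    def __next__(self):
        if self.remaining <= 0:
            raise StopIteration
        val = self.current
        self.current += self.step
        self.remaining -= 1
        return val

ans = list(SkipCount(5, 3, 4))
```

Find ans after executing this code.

Step 1: SkipCount starts at 5, increments by 3, for 4 steps:
  Yield 5, then current += 3
  Yield 8, then current += 3
  Yield 11, then current += 3
  Yield 14, then current += 3
Therefore ans = [5, 8, 11, 14].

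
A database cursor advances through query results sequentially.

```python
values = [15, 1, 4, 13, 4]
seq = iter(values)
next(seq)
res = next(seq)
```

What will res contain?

Step 1: Create iterator over [15, 1, 4, 13, 4].
Step 2: next() consumes 15.
Step 3: next() returns 1.
Therefore res = 1.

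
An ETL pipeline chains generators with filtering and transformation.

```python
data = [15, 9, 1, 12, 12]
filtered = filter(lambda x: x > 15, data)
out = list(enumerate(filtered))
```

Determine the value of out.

Step 1: Filter [15, 9, 1, 12, 12] for > 15: [].
Step 2: enumerate re-indexes from 0: [].
Therefore out = [].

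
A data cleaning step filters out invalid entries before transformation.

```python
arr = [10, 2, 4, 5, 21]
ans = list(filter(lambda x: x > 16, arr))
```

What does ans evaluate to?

Step 1: Filter elements > 16:
  10: removed
  2: removed
  4: removed
  5: removed
  21: kept
Therefore ans = [21].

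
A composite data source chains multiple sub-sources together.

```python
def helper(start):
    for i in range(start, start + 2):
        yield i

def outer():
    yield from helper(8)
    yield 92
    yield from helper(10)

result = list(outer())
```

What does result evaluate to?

Step 1: outer() delegates to helper(8):
  yield 8
  yield 9
Step 2: yield 92
Step 3: Delegates to helper(10):
  yield 10
  yield 11
Therefore result = [8, 9, 92, 10, 11].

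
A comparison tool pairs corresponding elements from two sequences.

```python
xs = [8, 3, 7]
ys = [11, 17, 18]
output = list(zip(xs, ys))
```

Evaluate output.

Step 1: zip pairs elements at same index:
  Index 0: (8, 11)
  Index 1: (3, 17)
  Index 2: (7, 18)
Therefore output = [(8, 11), (3, 17), (7, 18)].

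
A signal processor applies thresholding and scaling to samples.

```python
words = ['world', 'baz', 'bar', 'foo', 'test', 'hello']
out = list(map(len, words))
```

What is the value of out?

Step 1: Map len() to each word:
  'world' -> 5
  'baz' -> 3
  'bar' -> 3
  'foo' -> 3
  'test' -> 4
  'hello' -> 5
Therefore out = [5, 3, 3, 3, 4, 5].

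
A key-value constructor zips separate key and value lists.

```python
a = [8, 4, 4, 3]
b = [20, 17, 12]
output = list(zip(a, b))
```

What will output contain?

Step 1: zip stops at shortest (len(a)=4, len(b)=3):
  Index 0: (8, 20)
  Index 1: (4, 17)
  Index 2: (4, 12)
Step 2: Last element of a (3) has no pair, dropped.
Therefore output = [(8, 20), (4, 17), (4, 12)].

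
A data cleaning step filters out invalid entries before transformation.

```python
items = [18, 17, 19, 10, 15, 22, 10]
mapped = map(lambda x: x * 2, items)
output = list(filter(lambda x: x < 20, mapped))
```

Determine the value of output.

Step 1: Map x * 2:
  18 -> 36
  17 -> 34
  19 -> 38
  10 -> 20
  15 -> 30
  22 -> 44
  10 -> 20
Step 2: Filter for < 20:
  36: removed
  34: removed
  38: removed
  20: removed
  30: removed
  44: removed
  20: removed
Therefore output = [].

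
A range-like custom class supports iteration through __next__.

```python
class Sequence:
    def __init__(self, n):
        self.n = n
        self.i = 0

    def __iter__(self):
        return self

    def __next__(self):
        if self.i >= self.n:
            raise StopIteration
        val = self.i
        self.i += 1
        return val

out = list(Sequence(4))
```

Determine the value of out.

Step 1: Sequence(4) creates an iterator counting 0 to 3.
Step 2: list() consumes all values: [0, 1, 2, 3].
Therefore out = [0, 1, 2, 3].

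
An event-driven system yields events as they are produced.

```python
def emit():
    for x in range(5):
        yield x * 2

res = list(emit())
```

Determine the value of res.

Step 1: For each x in range(5), yield x * 2:
  x=0: yield 0 * 2 = 0
  x=1: yield 1 * 2 = 2
  x=2: yield 2 * 2 = 4
  x=3: yield 3 * 2 = 6
  x=4: yield 4 * 2 = 8
Therefore res = [0, 2, 4, 6, 8].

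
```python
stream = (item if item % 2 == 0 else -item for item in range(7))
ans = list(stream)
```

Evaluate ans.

Step 1: For each item in range(7), yield item if even, else -item:
  item=0: even, yield 0
  item=1: odd, yield -1
  item=2: even, yield 2
  item=3: odd, yield -3
  item=4: even, yield 4
  item=5: odd, yield -5
  item=6: even, yield 6
Therefore ans = [0, -1, 2, -3, 4, -5, 6].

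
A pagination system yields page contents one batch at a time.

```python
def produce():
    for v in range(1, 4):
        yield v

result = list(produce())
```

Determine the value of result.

Step 1: The generator yields each value from range(1, 4).
Step 2: list() consumes all yields: [1, 2, 3].
Therefore result = [1, 2, 3].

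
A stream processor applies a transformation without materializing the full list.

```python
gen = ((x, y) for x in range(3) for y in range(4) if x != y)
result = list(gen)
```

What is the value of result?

Step 1: Nested generator over range(3) x range(4) where x != y:
  (0, 0): excluded (x == y)
  (0, 1): included
  (0, 2): included
  (0, 3): included
  (1, 0): included
  (1, 1): excluded (x == y)
  (1, 2): included
  (1, 3): included
  (2, 0): included
  (2, 1): included
  (2, 2): excluded (x == y)
  (2, 3): included
Therefore result = [(0, 1), (0, 2), (0, 3), (1, 0), (1, 2), (1, 3), (2, 0), (2, 1), (2, 3)].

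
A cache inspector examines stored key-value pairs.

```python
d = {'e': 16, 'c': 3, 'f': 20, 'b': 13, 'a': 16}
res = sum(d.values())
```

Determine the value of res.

Step 1: d.values() = [16, 3, 20, 13, 16].
Step 2: sum = 68.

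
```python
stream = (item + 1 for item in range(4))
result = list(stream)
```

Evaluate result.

Step 1: For each item in range(4), compute item+1:
  item=0: 0+1 = 1
  item=1: 1+1 = 2
  item=2: 2+1 = 3
  item=3: 3+1 = 4
Therefore result = [1, 2, 3, 4].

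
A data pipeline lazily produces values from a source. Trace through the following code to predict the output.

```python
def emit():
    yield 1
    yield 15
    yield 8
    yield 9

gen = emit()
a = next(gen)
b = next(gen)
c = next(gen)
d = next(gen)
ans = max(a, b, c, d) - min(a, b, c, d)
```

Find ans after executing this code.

Step 1: Create generator and consume all values:
  a = next(gen) = 1
  b = next(gen) = 15
  c = next(gen) = 8
  d = next(gen) = 9
Step 2: max = 15, min = 1, ans = 15 - 1 = 14.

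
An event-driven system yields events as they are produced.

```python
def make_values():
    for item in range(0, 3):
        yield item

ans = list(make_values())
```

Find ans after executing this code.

Step 1: The generator yields each value from range(0, 3).
Step 2: list() consumes all yields: [0, 1, 2].
Therefore ans = [0, 1, 2].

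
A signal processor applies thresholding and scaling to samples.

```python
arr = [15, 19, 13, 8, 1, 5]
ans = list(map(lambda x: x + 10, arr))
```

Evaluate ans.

Step 1: Apply lambda x: x + 10 to each element:
  15 -> 25
  19 -> 29
  13 -> 23
  8 -> 18
  1 -> 11
  5 -> 15
Therefore ans = [25, 29, 23, 18, 11, 15].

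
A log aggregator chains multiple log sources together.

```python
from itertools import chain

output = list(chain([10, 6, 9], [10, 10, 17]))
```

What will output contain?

Step 1: chain() concatenates iterables: [10, 6, 9] + [10, 10, 17].
Therefore output = [10, 6, 9, 10, 10, 17].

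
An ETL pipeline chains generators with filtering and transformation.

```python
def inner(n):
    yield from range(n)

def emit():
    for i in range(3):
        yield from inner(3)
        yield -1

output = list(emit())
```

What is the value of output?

Step 1: For each i in range(3):
  i=0: yield from inner(3) -> [0, 1, 2], then yield -1
  i=1: yield from inner(3) -> [0, 1, 2], then yield -1
  i=2: yield from inner(3) -> [0, 1, 2], then yield -1
Therefore output = [0, 1, 2, -1, 0, 1, 2, -1, 0, 1, 2, -1].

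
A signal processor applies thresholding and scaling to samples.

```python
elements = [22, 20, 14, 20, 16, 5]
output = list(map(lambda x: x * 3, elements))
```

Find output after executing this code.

Step 1: Apply lambda x: x * 3 to each element:
  22 -> 66
  20 -> 60
  14 -> 42
  20 -> 60
  16 -> 48
  5 -> 15
Therefore output = [66, 60, 42, 60, 48, 15].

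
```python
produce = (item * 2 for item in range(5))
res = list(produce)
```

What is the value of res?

Step 1: For each item in range(5), compute item*2:
  item=0: 0*2 = 0
  item=1: 1*2 = 2
  item=2: 2*2 = 4
  item=3: 3*2 = 6
  item=4: 4*2 = 8
Therefore res = [0, 2, 4, 6, 8].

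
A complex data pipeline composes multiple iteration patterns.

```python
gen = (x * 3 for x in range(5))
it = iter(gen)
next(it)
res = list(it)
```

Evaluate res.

Step 1: Generator produces [0, 3, 6, 9, 12].
Step 2: next(it) consumes first element (0).
Step 3: list(it) collects remaining: [3, 6, 9, 12].
Therefore res = [3, 6, 9, 12].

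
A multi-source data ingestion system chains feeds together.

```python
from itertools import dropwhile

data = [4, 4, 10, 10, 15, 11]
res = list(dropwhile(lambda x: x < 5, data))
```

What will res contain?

Step 1: dropwhile drops elements while < 5:
  4 < 5: dropped
  4 < 5: dropped
  10: kept (dropping stopped)
Step 2: Remaining elements kept regardless of condition.
Therefore res = [10, 10, 15, 11].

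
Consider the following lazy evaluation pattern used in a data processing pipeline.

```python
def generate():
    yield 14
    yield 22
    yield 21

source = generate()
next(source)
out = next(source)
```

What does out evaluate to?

Step 1: generate() creates a generator.
Step 2: next(source) yields 14 (consumed and discarded).
Step 3: next(source) yields 22, assigned to out.
Therefore out = 22.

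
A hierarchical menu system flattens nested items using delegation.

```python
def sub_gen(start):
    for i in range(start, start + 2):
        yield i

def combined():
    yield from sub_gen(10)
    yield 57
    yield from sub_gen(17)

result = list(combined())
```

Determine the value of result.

Step 1: combined() delegates to sub_gen(10):
  yield 10
  yield 11
Step 2: yield 57
Step 3: Delegates to sub_gen(17):
  yield 17
  yield 18
Therefore result = [10, 11, 57, 17, 18].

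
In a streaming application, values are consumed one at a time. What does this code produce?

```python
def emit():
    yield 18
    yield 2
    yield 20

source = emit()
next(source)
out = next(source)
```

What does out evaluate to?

Step 1: emit() creates a generator.
Step 2: next(source) yields 18 (consumed and discarded).
Step 3: next(source) yields 2, assigned to out.
Therefore out = 2.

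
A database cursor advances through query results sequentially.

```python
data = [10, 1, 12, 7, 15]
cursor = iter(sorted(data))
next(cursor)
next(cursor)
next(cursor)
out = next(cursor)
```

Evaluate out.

Step 1: sorted([10, 1, 12, 7, 15]) = [1, 7, 10, 12, 15].
Step 2: Create iterator and skip 3 elements.
Step 3: next() returns 12.
Therefore out = 12.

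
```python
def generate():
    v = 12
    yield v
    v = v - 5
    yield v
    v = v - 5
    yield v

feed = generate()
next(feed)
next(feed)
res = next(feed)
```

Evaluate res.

Step 1: Trace through generator execution:
  Yield 1: v starts at 12, yield 12
  Yield 2: v = 12 - 5 = 7, yield 7
  Yield 3: v = 7 - 5 = 2, yield 2
Step 2: First next() gets 12, second next() gets the second value, third next() yields 2.
Therefore res = 2.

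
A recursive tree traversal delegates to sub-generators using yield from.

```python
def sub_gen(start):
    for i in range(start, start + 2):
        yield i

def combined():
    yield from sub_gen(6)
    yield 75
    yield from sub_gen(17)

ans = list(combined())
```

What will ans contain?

Step 1: combined() delegates to sub_gen(6):
  yield 6
  yield 7
Step 2: yield 75
Step 3: Delegates to sub_gen(17):
  yield 17
  yield 18
Therefore ans = [6, 7, 75, 17, 18].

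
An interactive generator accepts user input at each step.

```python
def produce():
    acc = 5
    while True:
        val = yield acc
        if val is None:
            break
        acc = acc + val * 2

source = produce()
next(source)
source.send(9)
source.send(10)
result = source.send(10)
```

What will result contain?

Step 1: next() -> yield acc=5.
Step 2: send(9) -> val=9, acc = 5 + 9*2 = 23, yield 23.
Step 3: send(10) -> val=10, acc = 23 + 10*2 = 43, yield 43.
Step 4: send(10) -> val=10, acc = 43 + 10*2 = 63, yield 63.
Therefore result = 63.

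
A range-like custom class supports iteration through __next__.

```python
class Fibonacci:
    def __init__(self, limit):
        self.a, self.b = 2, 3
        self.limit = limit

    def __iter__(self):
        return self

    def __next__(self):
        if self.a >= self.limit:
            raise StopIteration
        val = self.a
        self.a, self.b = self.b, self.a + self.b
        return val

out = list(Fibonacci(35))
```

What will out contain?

Step 1: Fibonacci-like sequence (a=2, b=3) until >= 35:
  Yield 2, then a,b = 3,5
  Yield 3, then a,b = 5,8
  Yield 5, then a,b = 8,13
  Yield 8, then a,b = 13,21
  Yield 13, then a,b = 21,34
  Yield 21, then a,b = 34,55
  Yield 34, then a,b = 55,89
Step 2: 55 >= 35, stop.
Therefore out = [2, 3, 5, 8, 13, 21, 34].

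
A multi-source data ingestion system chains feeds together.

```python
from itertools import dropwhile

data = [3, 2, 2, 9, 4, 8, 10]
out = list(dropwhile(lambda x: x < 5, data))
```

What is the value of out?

Step 1: dropwhile drops elements while < 5:
  3 < 5: dropped
  2 < 5: dropped
  2 < 5: dropped
  9: kept (dropping stopped)
Step 2: Remaining elements kept regardless of condition.
Therefore out = [9, 4, 8, 10].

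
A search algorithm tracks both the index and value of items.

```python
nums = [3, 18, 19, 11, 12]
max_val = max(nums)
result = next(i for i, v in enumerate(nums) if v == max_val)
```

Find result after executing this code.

Step 1: max([3, 18, 19, 11, 12]) = 19.
Step 2: Find first index where value == 19:
  Index 0: 3 != 19
  Index 1: 18 != 19
  Index 2: 19 == 19, found!
Therefore result = 2.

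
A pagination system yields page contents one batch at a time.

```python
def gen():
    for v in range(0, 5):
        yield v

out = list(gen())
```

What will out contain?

Step 1: The generator yields each value from range(0, 5).
Step 2: list() consumes all yields: [0, 1, 2, 3, 4].
Therefore out = [0, 1, 2, 3, 4].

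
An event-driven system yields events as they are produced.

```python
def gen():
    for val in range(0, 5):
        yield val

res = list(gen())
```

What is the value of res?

Step 1: The generator yields each value from range(0, 5).
Step 2: list() consumes all yields: [0, 1, 2, 3, 4].
Therefore res = [0, 1, 2, 3, 4].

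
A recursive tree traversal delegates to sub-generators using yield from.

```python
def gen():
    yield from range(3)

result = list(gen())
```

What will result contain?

Step 1: yield from delegates to the iterable, yielding each element.
Step 2: Collected values: [0, 1, 2].
Therefore result = [0, 1, 2].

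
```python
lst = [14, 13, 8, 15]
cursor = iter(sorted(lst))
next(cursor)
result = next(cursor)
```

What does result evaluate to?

Step 1: sorted([14, 13, 8, 15]) = [8, 13, 14, 15].
Step 2: Create iterator and skip 1 elements.
Step 3: next() returns 13.
Therefore result = 13.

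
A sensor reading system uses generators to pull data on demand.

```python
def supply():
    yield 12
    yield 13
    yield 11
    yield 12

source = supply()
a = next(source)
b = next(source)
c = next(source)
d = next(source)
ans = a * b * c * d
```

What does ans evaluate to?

Step 1: Create generator and consume all values:
  a = next(source) = 12
  b = next(source) = 13
  c = next(source) = 11
  d = next(source) = 12
Step 2: ans = 12 * 13 * 11 * 12 = 20592.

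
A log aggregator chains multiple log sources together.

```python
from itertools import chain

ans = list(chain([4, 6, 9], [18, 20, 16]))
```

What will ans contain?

Step 1: chain() concatenates iterables: [4, 6, 9] + [18, 20, 16].
Therefore ans = [4, 6, 9, 18, 20, 16].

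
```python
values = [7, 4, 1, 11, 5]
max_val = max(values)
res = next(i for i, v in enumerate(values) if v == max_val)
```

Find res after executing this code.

Step 1: max([7, 4, 1, 11, 5]) = 11.
Step 2: Find first index where value == 11:
  Index 0: 7 != 11
  Index 1: 4 != 11
  Index 2: 1 != 11
  Index 3: 11 == 11, found!
Therefore res = 3.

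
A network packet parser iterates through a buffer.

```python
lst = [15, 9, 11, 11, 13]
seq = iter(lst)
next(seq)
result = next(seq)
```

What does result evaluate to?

Step 1: Create iterator over [15, 9, 11, 11, 13].
Step 2: next() consumes 15.
Step 3: next() returns 9.
Therefore result = 9.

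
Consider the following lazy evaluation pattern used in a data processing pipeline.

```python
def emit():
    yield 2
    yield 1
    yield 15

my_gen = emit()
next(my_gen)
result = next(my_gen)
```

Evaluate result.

Step 1: emit() creates a generator.
Step 2: next(my_gen) yields 2 (consumed and discarded).
Step 3: next(my_gen) yields 1, assigned to result.
Therefore result = 1.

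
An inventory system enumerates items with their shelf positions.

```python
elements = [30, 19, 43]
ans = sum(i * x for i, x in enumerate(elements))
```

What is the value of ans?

Step 1: Compute i * x for each (i, x) in enumerate([30, 19, 43]):
  i=0, x=30: 0*30 = 0
  i=1, x=19: 1*19 = 19
  i=2, x=43: 2*43 = 86
Step 2: sum = 0 + 19 + 86 = 105.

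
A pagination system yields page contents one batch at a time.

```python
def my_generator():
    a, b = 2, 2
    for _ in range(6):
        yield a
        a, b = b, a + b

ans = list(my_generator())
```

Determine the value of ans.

Step 1: Fibonacci-like sequence starting with a=2, b=2:
  Iteration 1: yield a=2, then a,b = 2,4
  Iteration 2: yield a=2, then a,b = 4,6
  Iteration 3: yield a=4, then a,b = 6,10
  Iteration 4: yield a=6, then a,b = 10,16
  Iteration 5: yield a=10, then a,b = 16,26
  Iteration 6: yield a=16, then a,b = 26,42
Therefore ans = [2, 2, 4, 6, 10, 16].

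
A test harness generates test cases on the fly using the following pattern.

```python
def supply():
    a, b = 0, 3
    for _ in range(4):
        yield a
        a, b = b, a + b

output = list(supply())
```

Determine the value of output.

Step 1: Fibonacci-like sequence starting with a=0, b=3:
  Iteration 1: yield a=0, then a,b = 3,3
  Iteration 2: yield a=3, then a,b = 3,6
  Iteration 3: yield a=3, then a,b = 6,9
  Iteration 4: yield a=6, then a,b = 9,15
Therefore output = [0, 3, 3, 6].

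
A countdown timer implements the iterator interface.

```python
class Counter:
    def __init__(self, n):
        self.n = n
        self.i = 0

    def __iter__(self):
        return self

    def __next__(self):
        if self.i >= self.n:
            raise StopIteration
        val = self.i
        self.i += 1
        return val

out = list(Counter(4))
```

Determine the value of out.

Step 1: Counter(4) creates an iterator counting 0 to 3.
Step 2: list() consumes all values: [0, 1, 2, 3].
Therefore out = [0, 1, 2, 3].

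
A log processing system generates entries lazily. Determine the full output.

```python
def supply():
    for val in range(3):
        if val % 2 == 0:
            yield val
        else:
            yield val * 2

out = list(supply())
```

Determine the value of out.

Step 1: For each val in range(3), yield val if even, else val*2:
  val=0 (even): yield 0
  val=1 (odd): yield 1*2 = 2
  val=2 (even): yield 2
Therefore out = [0, 2, 2].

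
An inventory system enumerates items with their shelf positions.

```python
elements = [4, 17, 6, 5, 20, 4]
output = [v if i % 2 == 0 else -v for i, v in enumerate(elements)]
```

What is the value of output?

Step 1: For each (i, v), keep v if i is even, negate if odd:
  i=0 (even): keep 4
  i=1 (odd): negate to -17
  i=2 (even): keep 6
  i=3 (odd): negate to -5
  i=4 (even): keep 20
  i=5 (odd): negate to -4
Therefore output = [4, -17, 6, -5, 20, -4].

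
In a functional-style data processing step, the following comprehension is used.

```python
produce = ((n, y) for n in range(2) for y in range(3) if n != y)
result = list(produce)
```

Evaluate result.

Step 1: Nested generator over range(2) x range(3) where n != y:
  (0, 0): excluded (n == y)
  (0, 1): included
  (0, 2): included
  (1, 0): included
  (1, 1): excluded (n == y)
  (1, 2): included
Therefore result = [(0, 1), (0, 2), (1, 0), (1, 2)].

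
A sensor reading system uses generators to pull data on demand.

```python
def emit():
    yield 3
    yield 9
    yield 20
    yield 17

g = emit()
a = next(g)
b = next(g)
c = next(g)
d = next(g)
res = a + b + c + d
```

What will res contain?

Step 1: Create generator and consume all values:
  a = next(g) = 3
  b = next(g) = 9
  c = next(g) = 20
  d = next(g) = 17
Step 2: res = 3 + 9 + 20 + 17 = 49.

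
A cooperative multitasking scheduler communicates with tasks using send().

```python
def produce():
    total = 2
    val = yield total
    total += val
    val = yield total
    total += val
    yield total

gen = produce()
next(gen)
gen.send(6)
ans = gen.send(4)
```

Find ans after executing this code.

Step 1: next() -> yield total=2.
Step 2: send(6) -> val=6, total = 2+6 = 8, yield 8.
Step 3: send(4) -> val=4, total = 8+4 = 12, yield 12.
Therefore ans = 12.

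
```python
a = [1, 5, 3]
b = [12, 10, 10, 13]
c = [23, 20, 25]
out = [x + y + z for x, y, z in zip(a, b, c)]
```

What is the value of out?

Step 1: zip three lists (truncates to shortest, len=3):
  1 + 12 + 23 = 36
  5 + 10 + 20 = 35
  3 + 10 + 25 = 38
Therefore out = [36, 35, 38].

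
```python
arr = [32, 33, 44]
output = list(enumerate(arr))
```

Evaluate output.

Step 1: enumerate pairs each element with its index:
  (0, 32)
  (1, 33)
  (2, 44)
Therefore output = [(0, 32), (1, 33), (2, 44)].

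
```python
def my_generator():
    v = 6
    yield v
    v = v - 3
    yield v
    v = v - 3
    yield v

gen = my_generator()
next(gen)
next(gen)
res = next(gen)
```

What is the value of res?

Step 1: Trace through generator execution:
  Yield 1: v starts at 6, yield 6
  Yield 2: v = 6 - 3 = 3, yield 3
  Yield 3: v = 3 - 3 = 0, yield 0
Step 2: First next() gets 6, second next() gets the second value, third next() yields 0.
Therefore res = 0.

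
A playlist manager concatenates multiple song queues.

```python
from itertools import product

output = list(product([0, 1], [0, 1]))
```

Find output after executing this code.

Step 1: product([0, 1], [0, 1]) gives all pairs:
  (0, 0)
  (0, 1)
  (1, 0)
  (1, 1)
Therefore output = [(0, 0), (0, 1), (1, 0), (1, 1)].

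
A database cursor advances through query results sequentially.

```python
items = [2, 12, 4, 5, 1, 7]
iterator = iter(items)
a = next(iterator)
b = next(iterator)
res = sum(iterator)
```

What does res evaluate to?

Step 1: Create iterator over [2, 12, 4, 5, 1, 7].
Step 2: a = next() = 2, b = next() = 12.
Step 3: sum() of remaining [4, 5, 1, 7] = 17.
Therefore res = 17.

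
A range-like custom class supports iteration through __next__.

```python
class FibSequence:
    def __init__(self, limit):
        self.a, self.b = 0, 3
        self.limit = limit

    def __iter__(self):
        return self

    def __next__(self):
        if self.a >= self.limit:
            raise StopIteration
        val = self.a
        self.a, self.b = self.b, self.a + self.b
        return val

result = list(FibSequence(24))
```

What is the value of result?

Step 1: Fibonacci-like sequence (a=0, b=3) until >= 24:
  Yield 0, then a,b = 3,3
  Yield 3, then a,b = 3,6
  Yield 3, then a,b = 6,9
  Yield 6, then a,b = 9,15
  Yield 9, then a,b = 15,24
  Yield 15, then a,b = 24,39
Step 2: 24 >= 24, stop.
Therefore result = [0, 3, 3, 6, 9, 15].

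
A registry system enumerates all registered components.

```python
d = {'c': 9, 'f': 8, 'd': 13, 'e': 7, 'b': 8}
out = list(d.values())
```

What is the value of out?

Step 1: d.values() returns the dictionary values in insertion order.
Therefore out = [9, 8, 13, 7, 8].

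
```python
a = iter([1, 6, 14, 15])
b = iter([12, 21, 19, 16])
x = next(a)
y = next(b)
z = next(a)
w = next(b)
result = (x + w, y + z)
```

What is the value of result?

Step 1: a iterates [1, 6, 14, 15], b iterates [12, 21, 19, 16].
Step 2: x = next(a) = 1, y = next(b) = 12.
Step 3: z = next(a) = 6, w = next(b) = 21.
Step 4: result = (1 + 21, 12 + 6) = (22, 18).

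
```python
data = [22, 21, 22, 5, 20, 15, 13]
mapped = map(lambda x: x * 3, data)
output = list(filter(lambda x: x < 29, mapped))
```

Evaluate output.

Step 1: Map x * 3:
  22 -> 66
  21 -> 63
  22 -> 66
  5 -> 15
  20 -> 60
  15 -> 45
  13 -> 39
Step 2: Filter for < 29:
  66: removed
  63: removed
  66: removed
  15: kept
  60: removed
  45: removed
  39: removed
Therefore output = [15].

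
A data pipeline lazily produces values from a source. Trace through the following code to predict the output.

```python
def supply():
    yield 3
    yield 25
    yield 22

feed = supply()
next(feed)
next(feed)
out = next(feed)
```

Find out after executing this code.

Step 1: supply() creates a generator.
Step 2: next(feed) yields 3 (consumed and discarded).
Step 3: next(feed) yields 25 (consumed and discarded).
Step 4: next(feed) yields 22, assigned to out.
Therefore out = 22.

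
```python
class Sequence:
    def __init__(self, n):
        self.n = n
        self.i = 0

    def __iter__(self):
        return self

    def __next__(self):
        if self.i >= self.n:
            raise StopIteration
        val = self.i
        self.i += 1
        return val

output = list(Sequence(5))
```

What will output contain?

Step 1: Sequence(5) creates an iterator counting 0 to 4.
Step 2: list() consumes all values: [0, 1, 2, 3, 4].
Therefore output = [0, 1, 2, 3, 4].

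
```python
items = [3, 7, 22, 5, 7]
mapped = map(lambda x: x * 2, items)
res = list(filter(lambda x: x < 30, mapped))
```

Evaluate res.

Step 1: Map x * 2:
  3 -> 6
  7 -> 14
  22 -> 44
  5 -> 10
  7 -> 14
Step 2: Filter for < 30:
  6: kept
  14: kept
  44: removed
  10: kept
  14: kept
Therefore res = [6, 14, 10, 14].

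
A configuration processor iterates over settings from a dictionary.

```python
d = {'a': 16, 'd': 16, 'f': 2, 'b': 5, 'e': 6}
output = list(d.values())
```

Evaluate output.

Step 1: d.values() returns the dictionary values in insertion order.
Therefore output = [16, 16, 2, 5, 6].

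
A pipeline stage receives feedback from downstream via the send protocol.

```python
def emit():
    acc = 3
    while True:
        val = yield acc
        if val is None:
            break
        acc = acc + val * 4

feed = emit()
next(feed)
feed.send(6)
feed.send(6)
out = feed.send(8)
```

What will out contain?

Step 1: next() -> yield acc=3.
Step 2: send(6) -> val=6, acc = 3 + 6*4 = 27, yield 27.
Step 3: send(6) -> val=6, acc = 27 + 6*4 = 51, yield 51.
Step 4: send(8) -> val=8, acc = 51 + 8*4 = 83, yield 83.
Therefore out = 83.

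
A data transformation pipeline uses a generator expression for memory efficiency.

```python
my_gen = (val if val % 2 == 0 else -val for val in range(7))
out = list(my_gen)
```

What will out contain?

Step 1: For each val in range(7), yield val if even, else -val:
  val=0: even, yield 0
  val=1: odd, yield -1
  val=2: even, yield 2
  val=3: odd, yield -3
  val=4: even, yield 4
  val=5: odd, yield -5
  val=6: even, yield 6
Therefore out = [0, -1, 2, -3, 4, -5, 6].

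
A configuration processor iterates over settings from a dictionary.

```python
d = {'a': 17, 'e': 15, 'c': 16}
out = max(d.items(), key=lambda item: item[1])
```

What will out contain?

Step 1: Find item with maximum value:
  ('a', 17)
  ('e', 15)
  ('c', 16)
Step 2: Maximum value is 17 at key 'a'.
Therefore out = ('a', 17).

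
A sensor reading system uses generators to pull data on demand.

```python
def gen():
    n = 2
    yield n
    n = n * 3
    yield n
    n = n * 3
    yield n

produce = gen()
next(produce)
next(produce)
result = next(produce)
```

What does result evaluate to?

Step 1: Trace through generator execution:
  Yield 1: n starts at 2, yield 2
  Yield 2: n = 2 * 3 = 6, yield 6
  Yield 3: n = 6 * 3 = 18, yield 18
Step 2: First next() gets 2, second next() gets the second value, third next() yields 18.
Therefore result = 18.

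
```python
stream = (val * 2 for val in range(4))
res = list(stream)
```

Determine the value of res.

Step 1: For each val in range(4), compute val*2:
  val=0: 0*2 = 0
  val=1: 1*2 = 2
  val=2: 2*2 = 4
  val=3: 3*2 = 6
Therefore res = [0, 2, 4, 6].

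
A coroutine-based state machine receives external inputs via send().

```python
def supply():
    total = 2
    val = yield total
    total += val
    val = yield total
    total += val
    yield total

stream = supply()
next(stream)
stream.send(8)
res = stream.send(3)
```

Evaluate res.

Step 1: next() -> yield total=2.
Step 2: send(8) -> val=8, total = 2+8 = 10, yield 10.
Step 3: send(3) -> val=3, total = 10+3 = 13, yield 13.
Therefore res = 13.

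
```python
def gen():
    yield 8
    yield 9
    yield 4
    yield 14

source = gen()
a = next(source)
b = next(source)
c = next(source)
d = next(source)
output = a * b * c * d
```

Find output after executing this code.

Step 1: Create generator and consume all values:
  a = next(source) = 8
  b = next(source) = 9
  c = next(source) = 4
  d = next(source) = 14
Step 2: output = 8 * 9 * 4 * 14 = 4032.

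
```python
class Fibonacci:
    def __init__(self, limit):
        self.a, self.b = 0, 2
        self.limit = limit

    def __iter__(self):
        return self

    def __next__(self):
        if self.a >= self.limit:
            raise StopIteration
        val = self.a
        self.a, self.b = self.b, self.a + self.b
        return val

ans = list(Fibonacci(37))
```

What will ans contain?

Step 1: Fibonacci-like sequence (a=0, b=2) until >= 37:
  Yield 0, then a,b = 2,2
  Yield 2, then a,b = 2,4
  Yield 2, then a,b = 4,6
  Yield 4, then a,b = 6,10
  Yield 6, then a,b = 10,16
  Yield 10, then a,b = 16,26
  Yield 16, then a,b = 26,42
  Yield 26, then a,b = 42,68
Step 2: 42 >= 37, stop.
Therefore ans = [0, 2, 2, 4, 6, 10, 16, 26].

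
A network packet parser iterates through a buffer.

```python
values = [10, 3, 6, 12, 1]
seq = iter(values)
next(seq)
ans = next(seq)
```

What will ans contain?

Step 1: Create iterator over [10, 3, 6, 12, 1].
Step 2: next() consumes 10.
Step 3: next() returns 3.
Therefore ans = 3.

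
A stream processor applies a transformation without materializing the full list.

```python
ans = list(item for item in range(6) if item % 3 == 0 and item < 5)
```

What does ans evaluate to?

Step 1: Filter range(6) where item % 3 == 0 and item < 5:
  item=0: both conditions met, included
  item=1: excluded (1 % 3 != 0)
  item=2: excluded (2 % 3 != 0)
  item=3: both conditions met, included
  item=4: excluded (4 % 3 != 0)
  item=5: excluded (5 % 3 != 0, 5 >= 5)
Therefore ans = [0, 3].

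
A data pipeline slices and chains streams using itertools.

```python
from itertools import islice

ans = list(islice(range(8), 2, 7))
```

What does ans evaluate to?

Step 1: islice(range(8), 2, 7) takes elements at indices [2, 7).
Step 2: Elements: [2, 3, 4, 5, 6].
Therefore ans = [2, 3, 4, 5, 6].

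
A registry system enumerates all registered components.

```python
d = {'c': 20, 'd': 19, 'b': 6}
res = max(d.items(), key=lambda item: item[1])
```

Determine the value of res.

Step 1: Find item with maximum value:
  ('c', 20)
  ('d', 19)
  ('b', 6)
Step 2: Maximum value is 20 at key 'c'.
Therefore res = ('c', 20).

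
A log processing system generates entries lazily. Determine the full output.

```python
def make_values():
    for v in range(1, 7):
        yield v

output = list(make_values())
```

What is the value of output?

Step 1: The generator yields each value from range(1, 7).
Step 2: list() consumes all yields: [1, 2, 3, 4, 5, 6].
Therefore output = [1, 2, 3, 4, 5, 6].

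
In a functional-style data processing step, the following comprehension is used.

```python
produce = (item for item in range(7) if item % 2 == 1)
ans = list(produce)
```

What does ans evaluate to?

Step 1: Filter range(7) keeping only odd values:
  item=0: even, excluded
  item=1: odd, included
  item=2: even, excluded
  item=3: odd, included
  item=4: even, excluded
  item=5: odd, included
  item=6: even, excluded
Therefore ans = [1, 3, 5].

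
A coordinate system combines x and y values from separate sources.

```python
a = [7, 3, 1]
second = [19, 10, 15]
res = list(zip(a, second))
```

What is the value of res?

Step 1: zip pairs elements at same index:
  Index 0: (7, 19)
  Index 1: (3, 10)
  Index 2: (1, 15)
Therefore res = [(7, 19), (3, 10), (1, 15)].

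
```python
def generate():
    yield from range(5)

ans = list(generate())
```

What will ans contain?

Step 1: yield from delegates to the iterable, yielding each element.
Step 2: Collected values: [0, 1, 2, 3, 4].
Therefore ans = [0, 1, 2, 3, 4].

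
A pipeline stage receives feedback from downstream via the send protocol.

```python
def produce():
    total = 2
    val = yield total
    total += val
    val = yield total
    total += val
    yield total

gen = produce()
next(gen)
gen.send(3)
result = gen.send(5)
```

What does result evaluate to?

Step 1: next() -> yield total=2.
Step 2: send(3) -> val=3, total = 2+3 = 5, yield 5.
Step 3: send(5) -> val=5, total = 5+5 = 10, yield 10.
Therefore result = 10.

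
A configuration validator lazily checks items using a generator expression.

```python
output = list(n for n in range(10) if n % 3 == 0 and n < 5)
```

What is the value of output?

Step 1: Filter range(10) where n % 3 == 0 and n < 5:
  n=0: both conditions met, included
  n=1: excluded (1 % 3 != 0)
  n=2: excluded (2 % 3 != 0)
  n=3: both conditions met, included
  n=4: excluded (4 % 3 != 0)
  n=5: excluded (5 % 3 != 0, 5 >= 5)
  n=6: excluded (6 >= 5)
  n=7: excluded (7 % 3 != 0, 7 >= 5)
  n=8: excluded (8 % 3 != 0, 8 >= 5)
  n=9: excluded (9 >= 5)
Therefore output = [0, 3].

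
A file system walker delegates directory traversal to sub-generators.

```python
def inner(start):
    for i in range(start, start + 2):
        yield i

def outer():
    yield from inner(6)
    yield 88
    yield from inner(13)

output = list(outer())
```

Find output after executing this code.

Step 1: outer() delegates to inner(6):
  yield 6
  yield 7
Step 2: yield 88
Step 3: Delegates to inner(13):
  yield 13
  yield 14
Therefore output = [6, 7, 88, 13, 14].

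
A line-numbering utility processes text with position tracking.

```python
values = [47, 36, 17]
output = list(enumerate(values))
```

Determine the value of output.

Step 1: enumerate pairs each element with its index:
  (0, 47)
  (1, 36)
  (2, 17)
Therefore output = [(0, 47), (1, 36), (2, 17)].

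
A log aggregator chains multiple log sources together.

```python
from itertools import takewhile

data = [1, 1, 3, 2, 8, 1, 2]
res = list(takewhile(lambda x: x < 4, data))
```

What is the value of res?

Step 1: takewhile stops at first element >= 4:
  1 < 4: take
  1 < 4: take
  3 < 4: take
  2 < 4: take
  8 >= 4: stop
Therefore res = [1, 1, 3, 2].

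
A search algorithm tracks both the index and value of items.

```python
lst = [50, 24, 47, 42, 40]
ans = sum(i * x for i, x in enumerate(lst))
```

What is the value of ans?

Step 1: Compute i * x for each (i, x) in enumerate([50, 24, 47, 42, 40]):
  i=0, x=50: 0*50 = 0
  i=1, x=24: 1*24 = 24
  i=2, x=47: 2*47 = 94
  i=3, x=42: 3*42 = 126
  i=4, x=40: 4*40 = 160
Step 2: sum = 0 + 24 + 94 + 126 + 160 = 404.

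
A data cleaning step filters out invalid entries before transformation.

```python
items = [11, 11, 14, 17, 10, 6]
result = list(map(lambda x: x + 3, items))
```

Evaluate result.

Step 1: Apply lambda x: x + 3 to each element:
  11 -> 14
  11 -> 14
  14 -> 17
  17 -> 20
  10 -> 13
  6 -> 9
Therefore result = [14, 14, 17, 20, 13, 9].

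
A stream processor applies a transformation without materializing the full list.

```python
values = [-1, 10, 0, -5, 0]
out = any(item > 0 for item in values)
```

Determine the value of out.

Step 1: Check item > 0 for each element in [-1, 10, 0, -5, 0]:
  -1 > 0: False
  10 > 0: True
  0 > 0: False
  -5 > 0: False
  0 > 0: False
Step 2: any() returns True.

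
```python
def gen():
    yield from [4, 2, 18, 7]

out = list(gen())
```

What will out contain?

Step 1: yield from delegates to the iterable, yielding each element.
Step 2: Collected values: [4, 2, 18, 7].
Therefore out = [4, 2, 18, 7].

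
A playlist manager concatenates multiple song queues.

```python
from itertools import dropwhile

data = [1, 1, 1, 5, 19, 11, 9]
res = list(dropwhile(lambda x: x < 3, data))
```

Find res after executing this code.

Step 1: dropwhile drops elements while < 3:
  1 < 3: dropped
  1 < 3: dropped
  1 < 3: dropped
  5: kept (dropping stopped)
Step 2: Remaining elements kept regardless of condition.
Therefore res = [5, 19, 11, 9].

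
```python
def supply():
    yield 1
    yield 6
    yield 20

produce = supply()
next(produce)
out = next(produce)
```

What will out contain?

Step 1: supply() creates a generator.
Step 2: next(produce) yields 1 (consumed and discarded).
Step 3: next(produce) yields 6, assigned to out.
Therefore out = 6.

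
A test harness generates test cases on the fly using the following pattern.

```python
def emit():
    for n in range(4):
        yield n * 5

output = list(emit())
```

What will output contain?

Step 1: For each n in range(4), yield n * 5:
  n=0: yield 0 * 5 = 0
  n=1: yield 1 * 5 = 5
  n=2: yield 2 * 5 = 10
  n=3: yield 3 * 5 = 15
Therefore output = [0, 5, 10, 15].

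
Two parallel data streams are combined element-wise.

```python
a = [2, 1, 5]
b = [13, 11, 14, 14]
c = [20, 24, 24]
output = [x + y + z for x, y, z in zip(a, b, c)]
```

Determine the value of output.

Step 1: zip three lists (truncates to shortest, len=3):
  2 + 13 + 20 = 35
  1 + 11 + 24 = 36
  5 + 14 + 24 = 43
Therefore output = [35, 36, 43].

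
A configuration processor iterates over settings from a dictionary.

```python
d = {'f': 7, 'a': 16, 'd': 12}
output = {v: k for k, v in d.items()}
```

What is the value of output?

Step 1: Invert dict (swap keys and values):
  'f': 7 -> 7: 'f'
  'a': 16 -> 16: 'a'
  'd': 12 -> 12: 'd'
Therefore output = {7: 'f', 16: 'a', 12: 'd'}.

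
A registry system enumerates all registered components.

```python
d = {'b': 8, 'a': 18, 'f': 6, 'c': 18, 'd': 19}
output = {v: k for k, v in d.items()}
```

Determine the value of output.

Step 1: Invert dict (swap keys and values):
  'b': 8 -> 8: 'b'
  'a': 18 -> 18: 'a'
  'f': 6 -> 6: 'f'
  'c': 18 -> 18: 'c'
  'd': 19 -> 19: 'd'
Therefore output = {8: 'b', 18: 'c', 6: 'f', 19: 'd'}.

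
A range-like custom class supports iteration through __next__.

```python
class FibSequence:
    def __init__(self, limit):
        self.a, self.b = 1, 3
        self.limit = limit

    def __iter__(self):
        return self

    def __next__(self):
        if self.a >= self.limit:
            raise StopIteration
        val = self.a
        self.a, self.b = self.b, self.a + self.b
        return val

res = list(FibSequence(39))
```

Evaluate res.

Step 1: Fibonacci-like sequence (a=1, b=3) until >= 39:
  Yield 1, then a,b = 3,4
  Yield 3, then a,b = 4,7
  Yield 4, then a,b = 7,11
  Yield 7, then a,b = 11,18
  Yield 11, then a,b = 18,29
  Yield 18, then a,b = 29,47
  Yield 29, then a,b = 47,76
Step 2: 47 >= 39, stop.
Therefore res = [1, 3, 4, 7, 11, 18, 29].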